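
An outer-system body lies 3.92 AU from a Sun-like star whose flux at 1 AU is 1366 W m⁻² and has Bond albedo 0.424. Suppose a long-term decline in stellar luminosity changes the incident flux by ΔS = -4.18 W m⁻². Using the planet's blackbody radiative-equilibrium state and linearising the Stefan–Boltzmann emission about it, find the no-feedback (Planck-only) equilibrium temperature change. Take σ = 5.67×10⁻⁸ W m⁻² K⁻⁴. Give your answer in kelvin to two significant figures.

-1.4 kelvin

Flux at the orbit: S = 1366/(3.92)² = 88.90 W m⁻².
Reference equilibrium: T_e = [S(1−α)/(4σ)]^(1/4) = 122.6 K.
TOA radiative forcing: ΔF = (1−α)ΔS/4 = 0.576·(-4.18)/4 = -0.6019 W m⁻².
Planck response: λ_P = 4σT_e³ = 4·5.67×10⁻⁸·(122.6)³ = 0.4177 W m⁻²/K.
So ΔT₀ = -0.6019/0.4177 = -1.44 K.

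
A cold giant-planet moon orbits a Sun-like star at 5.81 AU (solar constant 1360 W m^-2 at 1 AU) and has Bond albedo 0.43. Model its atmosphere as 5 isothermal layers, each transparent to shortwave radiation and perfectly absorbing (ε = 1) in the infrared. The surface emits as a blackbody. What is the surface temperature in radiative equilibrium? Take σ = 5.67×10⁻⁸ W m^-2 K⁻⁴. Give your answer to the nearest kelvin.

157 K

Flux at the orbit: S = 1360/(5.81)² = 40.29 W m^-2.
The effective emission temperature is T_e = [S(1−α)/(4σ)]^¼ = 100.3 K.
For an N-layer opaque stack, T_s⁴ = (N+1)T_e⁴, hence T_s = (6)^(1/4)×100.3 K = 157.0 K.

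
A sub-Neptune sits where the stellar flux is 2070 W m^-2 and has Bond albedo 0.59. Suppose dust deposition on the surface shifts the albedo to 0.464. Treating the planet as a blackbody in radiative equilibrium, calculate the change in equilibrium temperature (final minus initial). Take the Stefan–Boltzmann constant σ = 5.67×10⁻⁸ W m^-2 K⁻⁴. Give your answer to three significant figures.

17.1 K

With α = 0.59, T₁ = 247.3 K.
Final:   T₂ = [S(1−0.464)/(4σ)]^(1/4) = 264.5 K.
ΔT = T₂ − T₁ = 17.14 K.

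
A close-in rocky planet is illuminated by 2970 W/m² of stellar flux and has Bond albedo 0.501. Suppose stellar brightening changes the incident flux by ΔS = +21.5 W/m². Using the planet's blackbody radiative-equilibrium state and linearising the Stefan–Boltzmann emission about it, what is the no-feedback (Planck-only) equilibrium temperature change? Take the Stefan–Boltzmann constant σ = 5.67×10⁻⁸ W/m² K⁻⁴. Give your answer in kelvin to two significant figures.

0.51 K

Unperturbed T_e = [2970·(1−0.501)/(4σ)]^¼ = 284.3 K.
ΔF = Δ[S(1−α)]/4 = (1−0.501)·+21.5/4 = 2.682 W/m².
Planck response: λ_P = 4σT_e³ = 4·5.67×10⁻⁸·(284.3)³ = 5.213 W/m²/K.
ΔT₀ = ΔF/λ_P = 2.682/5.213 = 0.515 K.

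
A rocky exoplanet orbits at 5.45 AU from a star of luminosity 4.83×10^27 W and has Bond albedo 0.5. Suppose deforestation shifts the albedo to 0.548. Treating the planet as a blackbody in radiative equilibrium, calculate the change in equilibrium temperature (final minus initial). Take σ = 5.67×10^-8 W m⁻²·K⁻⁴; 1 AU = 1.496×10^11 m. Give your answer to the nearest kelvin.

d = 5.45 × 1.496×10^11 m = 8.153×10^11 m.
S = L/(4πd²) = 578.2 W m⁻².
Before: T₁ = [578.2·0.5/(4σ)]^(1/4) = 189.0 K.
With α = 0.548, T₂ = 184.2 K.
ΔT = T₂ − T₁ = -4.708 K.

-5 K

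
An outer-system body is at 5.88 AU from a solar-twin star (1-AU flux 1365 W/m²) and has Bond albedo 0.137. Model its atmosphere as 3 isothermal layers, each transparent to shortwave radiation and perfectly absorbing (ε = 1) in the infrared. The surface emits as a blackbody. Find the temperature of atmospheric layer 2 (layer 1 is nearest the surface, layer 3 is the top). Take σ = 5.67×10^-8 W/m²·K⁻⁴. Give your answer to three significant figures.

132 K

Flux at the orbit: S = 1365/(5.88)² = 39.48 W/m².
Top-of-atmosphere balance: σT_e⁴ = S(1−α)/4 = 8.518 W/m² → T_e = 110.7 K.
In the N-layer model, layer k (counted from the surface) has T_k = (N+1−k)^(1/4)·T_e.
With k = 2: T_2 = (3+1−2)^¼·110.7 K = 131.7 K.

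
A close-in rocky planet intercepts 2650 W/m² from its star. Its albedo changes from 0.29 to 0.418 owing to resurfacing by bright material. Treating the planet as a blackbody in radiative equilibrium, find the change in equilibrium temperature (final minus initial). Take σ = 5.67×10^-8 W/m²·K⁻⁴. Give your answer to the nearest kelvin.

-15 K

With α = 0.29, T₁ = 301.8 K.
With α = 0.418, T₂ = 287.2 K.
ΔT = T₂ − T₁ = -14.63 K.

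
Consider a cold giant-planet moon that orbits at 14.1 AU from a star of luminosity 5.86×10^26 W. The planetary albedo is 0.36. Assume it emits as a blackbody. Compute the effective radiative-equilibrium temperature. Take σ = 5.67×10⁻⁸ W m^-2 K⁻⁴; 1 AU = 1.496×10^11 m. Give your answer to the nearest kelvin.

74 kelvin

Orbital distance: d = 14.1 AU = 2.109×10^12 m.
S = L/(4πd²) = 10.48 W m^-2.
Absorbed flux (global mean): S(1−α)/4 = 10.48·0.64/4 = 1.677 W m^-2.
Set σT⁴ = 1.677 → T = (1.677/σ)^(1/4) = 73.74 K.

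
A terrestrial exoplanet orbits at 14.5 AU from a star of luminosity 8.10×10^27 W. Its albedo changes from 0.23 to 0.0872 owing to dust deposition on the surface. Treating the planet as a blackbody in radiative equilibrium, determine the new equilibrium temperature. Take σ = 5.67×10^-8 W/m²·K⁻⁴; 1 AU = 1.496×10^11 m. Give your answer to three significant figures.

d = 14.5 × 1.496×10^11 m = 2.169×10^12 m.
S = L/(4πd²) = 137.0 W/m².
New equilibrium: T₂ = [(1−0.0872)·137.0/(4σ)]^(1/4) = 153.2 K.

153 K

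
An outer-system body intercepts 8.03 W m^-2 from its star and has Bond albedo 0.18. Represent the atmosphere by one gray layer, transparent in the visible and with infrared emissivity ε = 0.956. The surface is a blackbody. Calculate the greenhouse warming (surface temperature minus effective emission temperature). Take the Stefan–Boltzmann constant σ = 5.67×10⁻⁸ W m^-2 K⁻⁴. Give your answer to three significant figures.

13.0 K

Effective emission temperature (TOA balance): σT_e⁴ = S(1−α)/4 = 1.646 W m^-2 → T_e = 73.40 K.
For a single slab of emissivity ε, T_s⁴ = 2T_e⁴/(2−ε); thus T_s = 73.40·(1.916)^(1/4) = 86.36 K.
Greenhouse warming: T_s − T_e = 12.95 K.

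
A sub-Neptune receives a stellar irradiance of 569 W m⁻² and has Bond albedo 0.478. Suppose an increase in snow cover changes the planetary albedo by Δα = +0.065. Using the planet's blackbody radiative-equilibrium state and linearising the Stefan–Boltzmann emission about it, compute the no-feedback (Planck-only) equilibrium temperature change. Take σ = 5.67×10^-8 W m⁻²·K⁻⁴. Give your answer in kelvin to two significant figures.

-5.9 K

The baseline emission temperature is T_e = 190.2 K.
ΔF = −(S/4)Δα = −(569.0/4)×(+0.065) = -9.246 W m⁻².
Planck response: λ_P = 4σT_e³ = 4·5.67×10⁻⁸·(190.2)³ = 1.561 W m⁻²/K.
So ΔT₀ = -9.246/1.561 = -5.92 K.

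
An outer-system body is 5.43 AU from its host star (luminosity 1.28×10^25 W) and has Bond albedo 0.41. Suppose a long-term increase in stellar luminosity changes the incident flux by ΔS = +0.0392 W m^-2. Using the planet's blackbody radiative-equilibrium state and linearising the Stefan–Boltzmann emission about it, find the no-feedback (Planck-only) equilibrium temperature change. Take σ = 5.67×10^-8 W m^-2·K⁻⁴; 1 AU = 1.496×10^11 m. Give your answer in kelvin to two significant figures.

Orbital distance: d = 5.43 AU = 8.123×10^11 m.
Flux at the orbit: S = L/(4πd²) = 1.28×10^25/(4π·(8.12×10^11)²) = 1.544 W m^-2.
Unperturbed T_e = [1.544·(1−0.41)/(4σ)]^¼ = 44.76 K.
Only a fraction (1−α) is absorbed and it's spread over 4πR², so ΔF = (1−α)ΔS/4 = 0.005782 W m^-2.
Planck response: λ_P = 4σT_e³ = 4·5.67×10⁻⁸·(44.76)³ = 0.02034 W m^-2/K.
So ΔT₀ = 0.005782/0.02034 = 0.284 K.

0.28 kelvin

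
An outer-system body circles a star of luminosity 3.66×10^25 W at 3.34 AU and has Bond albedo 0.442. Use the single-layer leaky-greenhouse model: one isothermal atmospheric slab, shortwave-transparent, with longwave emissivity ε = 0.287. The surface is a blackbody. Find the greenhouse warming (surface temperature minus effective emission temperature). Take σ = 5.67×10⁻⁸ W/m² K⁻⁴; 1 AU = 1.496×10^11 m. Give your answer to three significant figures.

Orbital distance: d = 3.34 AU = 4.997×10^11 m.
Flux at the orbit: S = L/(4πd²) = 3.66×10^25/(4π·(5.00×10^11)²) = 11.67 W/m².
Effective emission temperature (TOA balance): σT_e⁴ = S(1−α)/4 = 1.627 W/m² → T_e = 73.19 K.
The surface balance (absorbed SW + ε·downward IR = σT_s⁴) with T_a⁴ = T_s⁴/2 reduces to T_s = T_e·[2/(2−ε)]^¼ = 76.08 K.
T_s − T_e = 76.08 − 73.19 = 2.890 K.

2.89 K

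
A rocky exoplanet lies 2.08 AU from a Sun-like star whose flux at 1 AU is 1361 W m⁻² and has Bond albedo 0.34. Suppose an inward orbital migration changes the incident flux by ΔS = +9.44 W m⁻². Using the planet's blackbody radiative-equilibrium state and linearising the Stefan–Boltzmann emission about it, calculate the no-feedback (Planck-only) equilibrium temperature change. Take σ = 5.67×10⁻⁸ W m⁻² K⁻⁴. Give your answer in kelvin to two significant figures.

1.3 K

Flux at the orbit: S = 1361/(2.08)² = 314.6 W m⁻².
The baseline emission temperature is T_e = 173.9 K.
ΔF = Δ[S(1−α)]/4 = (1−0.34)·+9.44/4 = 1.558 W m⁻².
The Planck feedback parameter is 4σT_e³ = 1.194 W m⁻²/K.
So ΔT₀ = 1.558/1.194 = 1.30 K.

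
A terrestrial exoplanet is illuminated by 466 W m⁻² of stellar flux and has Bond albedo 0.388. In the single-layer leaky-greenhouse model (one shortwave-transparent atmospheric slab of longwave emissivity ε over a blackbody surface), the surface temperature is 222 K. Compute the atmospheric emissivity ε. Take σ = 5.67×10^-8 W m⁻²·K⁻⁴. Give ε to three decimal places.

0.965

TOA balance gives T_e = 188.3 K.
Since (2−ε)/2 = (T_e/T_s)⁴ = 0.5177, ε = 0.9646.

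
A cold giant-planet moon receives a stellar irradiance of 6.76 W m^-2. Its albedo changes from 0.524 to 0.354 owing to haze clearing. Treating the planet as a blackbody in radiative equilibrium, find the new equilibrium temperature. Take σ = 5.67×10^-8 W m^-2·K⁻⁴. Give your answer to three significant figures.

66.2 kelvin

With the new albedo, S(1−α₂)/4 = 1.092 W m^-2, so T₂ = 66.24 K.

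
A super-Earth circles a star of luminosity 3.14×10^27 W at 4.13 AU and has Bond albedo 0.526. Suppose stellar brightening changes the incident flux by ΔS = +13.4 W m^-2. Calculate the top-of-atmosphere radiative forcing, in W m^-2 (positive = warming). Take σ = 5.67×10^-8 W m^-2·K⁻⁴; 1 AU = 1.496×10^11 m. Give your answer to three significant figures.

Orbital distance: d = 4.13 AU = 6.178×10^11 m.
Flux at the orbit: S = L/(4πd²) = 3.14×10^27/(4π·(6.18×10^11)²) = 654.6 W m^-2.
ΔF = Δ[S(1−α)]/4 = (1−0.526)·+13.4/4 = 1.588 W m^-2.

1.59 W m^-2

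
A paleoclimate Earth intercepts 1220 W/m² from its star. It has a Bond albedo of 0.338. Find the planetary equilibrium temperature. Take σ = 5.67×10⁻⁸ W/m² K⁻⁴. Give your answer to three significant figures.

244 K

Averaging over the sphere, the absorbed flux is S(1−α)/4 = 201.9 W/m².
Set σT⁴ = 201.9 → T = (201.9/σ)^(1/4) = 244.3 K.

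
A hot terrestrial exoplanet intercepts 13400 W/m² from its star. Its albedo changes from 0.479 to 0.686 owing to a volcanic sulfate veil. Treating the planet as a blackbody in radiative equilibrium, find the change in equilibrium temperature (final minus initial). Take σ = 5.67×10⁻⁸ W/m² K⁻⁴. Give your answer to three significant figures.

With α = 0.479, T₁ = 418.9 K.
With α = 0.686, T₂ = 369.1 K.
ΔT = T₂ − T₁ = -49.81 K.

-49.8 K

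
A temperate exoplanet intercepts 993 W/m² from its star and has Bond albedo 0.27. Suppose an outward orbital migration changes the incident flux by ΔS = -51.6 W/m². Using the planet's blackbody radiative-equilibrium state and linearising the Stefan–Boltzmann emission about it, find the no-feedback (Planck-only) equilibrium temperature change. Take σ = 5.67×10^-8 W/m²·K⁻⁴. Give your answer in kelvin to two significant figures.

Unperturbed T_e = [993.0·(1−0.27)/(4σ)]^¼ = 237.8 K.
Only a fraction (1−α) is absorbed and it's spread over 4πR², so ΔF = (1−α)ΔS/4 = -9.417 W/m².
Linearising σT⁴ gives d(σT⁴)/dT = 4σT_e³ = 3.049 W/m² per K.
Hence the no-feedback warming is ΔF/(4σT_e³) = -3.09 K.

-3.1 kelvin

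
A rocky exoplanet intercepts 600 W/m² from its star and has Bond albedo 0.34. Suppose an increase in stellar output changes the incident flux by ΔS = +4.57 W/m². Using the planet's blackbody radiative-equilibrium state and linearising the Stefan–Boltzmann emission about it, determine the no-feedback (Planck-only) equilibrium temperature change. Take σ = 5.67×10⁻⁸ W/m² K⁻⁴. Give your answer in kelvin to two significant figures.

0.39 K

The baseline emission temperature is T_e = 204.4 K.
ΔF = Δ[S(1−α)]/4 = (1−0.34)·+4.57/4 = 0.7540 W/m².
Linearising σT⁴ gives d(σT⁴)/dT = 4σT_e³ = 1.937 W/m² per K.
So ΔT₀ = 0.7540/1.937 = 0.389 K.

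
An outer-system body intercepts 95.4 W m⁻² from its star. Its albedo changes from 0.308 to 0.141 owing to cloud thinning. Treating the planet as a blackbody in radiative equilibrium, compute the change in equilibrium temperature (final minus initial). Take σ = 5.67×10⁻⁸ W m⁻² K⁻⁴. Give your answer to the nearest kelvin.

7 kelvin

Initial: T₁ = [S(1−0.308)/(4σ)]^(1/4) = 130.6 K.
After:  T₂ = [95.40·0.859/(4σ)]^(1/4) = 137.9 K.
ΔT = T₂ − T₁ = 7.254 K.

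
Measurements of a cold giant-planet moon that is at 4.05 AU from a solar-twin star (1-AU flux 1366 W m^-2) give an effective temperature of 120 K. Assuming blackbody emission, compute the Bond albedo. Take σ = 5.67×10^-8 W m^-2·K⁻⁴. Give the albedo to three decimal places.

Irradiance scales as 1/d², so S = 1366 W m^-2 × (1/4.05)² = 83.28 W m^-2.
From σT⁴ = S(1−α)/4 we invert for α: 1−α = 4σT⁴/S.
4σT⁴ = 4·5.67×10⁻⁸·(120)⁴ = 47.03 W m^-2.
1−α = 47.03/83.28 = 0.5647, so α = 0.4353.

0.435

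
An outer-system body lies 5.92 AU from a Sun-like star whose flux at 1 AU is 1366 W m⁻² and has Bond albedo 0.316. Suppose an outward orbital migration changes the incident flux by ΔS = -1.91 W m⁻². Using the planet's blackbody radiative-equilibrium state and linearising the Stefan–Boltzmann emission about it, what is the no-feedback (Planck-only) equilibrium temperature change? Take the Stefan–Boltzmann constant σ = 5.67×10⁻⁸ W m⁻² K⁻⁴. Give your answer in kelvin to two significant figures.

-1.3 K

Flux at the orbit: S = 1366/(5.92)² = 38.98 W m⁻².
Reference equilibrium: T_e = [S(1−α)/(4σ)]^(1/4) = 104.1 K.
Only a fraction (1−α) is absorbed and it's spread over 4πR², so ΔF = (1−α)ΔS/4 = -0.3266 W m⁻².
Linearising σT⁴ gives d(σT⁴)/dT = 4σT_e³ = 0.2560 W m⁻² per K.
ΔT₀ = ΔF/λ_P = -0.3266/0.2560 = -1.28 K.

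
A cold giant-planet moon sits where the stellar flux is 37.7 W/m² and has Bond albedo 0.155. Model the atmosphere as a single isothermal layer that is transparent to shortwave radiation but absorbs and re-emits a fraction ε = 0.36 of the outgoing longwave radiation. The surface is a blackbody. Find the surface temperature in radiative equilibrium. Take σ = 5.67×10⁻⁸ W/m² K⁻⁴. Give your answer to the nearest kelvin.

114 kelvin

At the top of the atmosphere, σT_e⁴ = S(1−α)/4 = 7.964 W/m², giving T_e = 108.9 K.
For a single slab of emissivity ε, T_s⁴ = 2T_e⁴/(2−ε); thus T_s = 108.9·(1.22)^(1/4) = 114.4 K.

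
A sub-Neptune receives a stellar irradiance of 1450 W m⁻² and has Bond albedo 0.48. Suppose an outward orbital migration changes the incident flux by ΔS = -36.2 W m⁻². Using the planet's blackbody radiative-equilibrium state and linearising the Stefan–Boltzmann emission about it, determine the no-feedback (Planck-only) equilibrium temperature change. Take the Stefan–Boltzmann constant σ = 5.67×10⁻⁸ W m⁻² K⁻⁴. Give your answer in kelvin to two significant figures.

-1.5 K

Unperturbed T_e = [1450·(1−0.48)/(4σ)]^¼ = 240.1 K.
Only a fraction (1−α) is absorbed and it's spread over 4πR², so ΔF = (1−α)ΔS/4 = -4.706 W m⁻².
The Planck feedback parameter is 4σT_e³ = 3.140 W m⁻²/K.
So ΔT₀ = -4.706/3.140 = -1.50 K.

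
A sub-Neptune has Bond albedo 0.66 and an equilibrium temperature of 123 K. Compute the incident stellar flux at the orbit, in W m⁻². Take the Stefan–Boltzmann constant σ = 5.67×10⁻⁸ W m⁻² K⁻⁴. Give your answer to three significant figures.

Invert the energy balance for S: S = 4σT⁴/(1−α).
The emitted flux is σT⁴ = 12.98 W m⁻².
So S = 4×12.98/(1−0.66) = 152.7 W m⁻².

153 W m⁻²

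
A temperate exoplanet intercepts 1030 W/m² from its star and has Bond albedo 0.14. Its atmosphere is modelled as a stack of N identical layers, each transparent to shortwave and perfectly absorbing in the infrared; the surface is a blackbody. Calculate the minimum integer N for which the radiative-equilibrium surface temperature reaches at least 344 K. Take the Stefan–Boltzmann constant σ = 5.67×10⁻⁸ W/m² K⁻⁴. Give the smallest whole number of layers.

Top-of-atmosphere balance: σT_e⁴ = S(1−α)/4 = 221.4 W/m² → T_e = 250.0 K.
T_s = (N+1)^(1/4)·T_e ≥ 344 K requires N+1 ≥ (T_s/T_e)⁴ = (344/250.0)⁴ = 3.585.
So N ≥ 2.585; the smallest integer is N = 3.

3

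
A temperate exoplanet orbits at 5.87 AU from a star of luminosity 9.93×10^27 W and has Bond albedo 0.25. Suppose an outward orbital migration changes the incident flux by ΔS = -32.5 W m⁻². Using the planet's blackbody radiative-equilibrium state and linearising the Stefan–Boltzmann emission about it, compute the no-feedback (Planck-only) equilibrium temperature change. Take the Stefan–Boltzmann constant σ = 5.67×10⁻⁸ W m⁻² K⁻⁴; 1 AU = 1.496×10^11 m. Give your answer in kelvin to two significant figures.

-1.9 K

d = 5.87 × 1.496×10^11 m = 8.782×10^11 m.
S = L/(4πd²) = 1025 W m⁻².
The baseline emission temperature is T_e = 241.3 K.
ΔF = Δ[S(1−α)]/4 = (1−0.25)·-32.5/4 = -6.094 W m⁻².
Planck response: λ_P = 4σT_e³ = 4·5.67×10⁻⁸·(241.3)³ = 3.185 W m⁻²/K.
ΔT₀ = ΔF/λ_P = -6.094/3.185 = -1.91 K.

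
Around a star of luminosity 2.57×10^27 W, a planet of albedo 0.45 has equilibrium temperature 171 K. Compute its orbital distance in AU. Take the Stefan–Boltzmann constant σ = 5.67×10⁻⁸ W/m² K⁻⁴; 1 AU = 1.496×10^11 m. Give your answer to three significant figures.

5.09 AU

Energy balance gives S = 4σT⁴/(1−α) = 352.6 W/m².
From L = 4πd²S, d = √(2.57×10^27/(4π·352.6)) = 7.616×10^11 m = 5.091 AU.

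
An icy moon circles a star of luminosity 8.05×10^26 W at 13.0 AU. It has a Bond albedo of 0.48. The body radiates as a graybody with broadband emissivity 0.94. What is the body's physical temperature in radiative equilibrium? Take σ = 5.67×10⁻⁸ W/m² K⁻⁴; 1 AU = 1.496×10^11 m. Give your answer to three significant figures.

Orbital distance: d = 13.0 AU = 1.945×10^12 m.
Spreading L over a sphere of radius d: S = 8.05×10^26/(4π·1.94×10^12²) = 16.94 W/m².
Absorbed flux (global mean): S(1−α)/4 = 16.94·0.52/4 = 2.202 W/m².
Radiative balance εσT⁴ = 2.202 gives T = [2.202/(0.94·σ)]^(1/4) = 80.17 K.

80.2 K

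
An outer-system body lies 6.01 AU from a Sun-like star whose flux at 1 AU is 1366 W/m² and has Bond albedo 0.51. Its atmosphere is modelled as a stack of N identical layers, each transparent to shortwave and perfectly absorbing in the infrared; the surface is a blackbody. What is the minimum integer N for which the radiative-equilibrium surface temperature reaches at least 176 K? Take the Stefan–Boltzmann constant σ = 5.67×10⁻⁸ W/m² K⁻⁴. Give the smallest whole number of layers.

By the inverse-square law, S = 1366/6.01² = 37.82 W/m².
The effective emission temperature is T_e = [S(1−α)/(4σ)]^¼ = 95.07 K.
Need (N+1)T_e⁴ ≥ T_s⁴, i.e. N+1 ≥ (176/95.07)⁴ = 11.743.
So N ≥ 10.743; the smallest integer is N = 11.

11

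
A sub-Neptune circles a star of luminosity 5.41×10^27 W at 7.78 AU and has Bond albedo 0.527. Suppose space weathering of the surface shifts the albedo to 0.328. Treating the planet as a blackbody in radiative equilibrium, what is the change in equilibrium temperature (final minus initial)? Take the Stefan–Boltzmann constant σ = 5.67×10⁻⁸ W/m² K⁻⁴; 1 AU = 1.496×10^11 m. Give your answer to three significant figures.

Orbital distance: d = 7.78 AU = 1.164×10^12 m.
Flux at the orbit: S = L/(4πd²) = 5.41×10^27/(4π·(1.16×10^12)²) = 317.8 W/m².
With α = 0.527, T₁ = 160.5 K.
After:  T₂ = [317.8·0.672/(4σ)]^(1/4) = 175.2 K.
ΔT = T₂ − T₁ = 14.72 K.

14.7 kelvin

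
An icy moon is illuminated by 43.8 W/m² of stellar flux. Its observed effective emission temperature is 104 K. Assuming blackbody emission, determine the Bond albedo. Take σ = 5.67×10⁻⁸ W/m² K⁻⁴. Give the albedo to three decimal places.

Energy balance: S(1−α)/4 = σT⁴, so 1−α = 4σT⁴/S.
σT⁴ = 6.633 W/m², so 4σT⁴ = 26.53 W/m².
1−α = 26.53/43.80 = 0.6058, so α = 0.3942.

0.394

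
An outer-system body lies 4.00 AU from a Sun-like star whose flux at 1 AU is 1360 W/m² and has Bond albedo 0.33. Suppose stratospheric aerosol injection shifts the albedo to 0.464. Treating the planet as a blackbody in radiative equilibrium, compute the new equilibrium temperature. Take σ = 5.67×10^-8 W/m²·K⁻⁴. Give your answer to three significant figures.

By the inverse-square law, S = 1360/4.00² = 85.00 W/m².
T₂ = [S(1−α₂)/(4σ)]^(1/4) = [85.00·0.536/(4σ)]^(1/4) = 119.1 K.

119 K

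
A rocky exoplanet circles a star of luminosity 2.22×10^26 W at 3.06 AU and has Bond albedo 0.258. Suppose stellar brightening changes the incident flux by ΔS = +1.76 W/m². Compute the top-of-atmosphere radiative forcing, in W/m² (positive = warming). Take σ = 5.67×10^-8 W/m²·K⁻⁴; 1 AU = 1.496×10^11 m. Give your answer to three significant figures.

d = 3.06 × 1.496×10^11 m = 4.578×10^11 m.
Flux at the orbit: S = L/(4πd²) = 2.22×10^26/(4π·(4.58×10^11)²) = 84.30 W/m².
Only a fraction (1−α) is absorbed and it's spread over 4πR², so ΔF = (1−α)ΔS/4 = 0.3265 W/m².

0.326 W/m²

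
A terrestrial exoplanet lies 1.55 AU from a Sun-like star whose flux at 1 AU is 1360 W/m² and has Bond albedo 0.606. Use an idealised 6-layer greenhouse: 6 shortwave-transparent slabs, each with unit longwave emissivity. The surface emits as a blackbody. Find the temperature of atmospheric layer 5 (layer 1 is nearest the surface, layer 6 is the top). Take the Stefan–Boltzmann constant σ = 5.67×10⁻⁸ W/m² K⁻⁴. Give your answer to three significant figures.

By the inverse-square law, S = 1360/1.55² = 566.1 W/m².
The effective emission temperature is T_e = [S(1−α)/(4σ)]^¼ = 177.1 K.
Each opaque layer satisfies 2T_j⁴ = T_{j−1}⁴ + T_{j+1}⁴, giving T_k⁴ = (N+1−k)T_e⁴.
T_5 = (2)^(1/4)·177.1 = 210.6 K.

211 K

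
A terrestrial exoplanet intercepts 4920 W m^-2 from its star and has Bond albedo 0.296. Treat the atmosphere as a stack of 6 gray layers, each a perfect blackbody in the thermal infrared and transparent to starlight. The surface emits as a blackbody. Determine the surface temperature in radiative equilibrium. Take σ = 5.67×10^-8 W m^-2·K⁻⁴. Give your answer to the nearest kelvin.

572 K

OLR = S(1−α)/4 = 865.9 W m^-2; the top layer radiates at T_e = 351.5 K.
Layer-by-layer balance gives σT_s⁴ = (N+1)σT_e⁴, so T_s = 7^¼·351.5 = 571.8 K.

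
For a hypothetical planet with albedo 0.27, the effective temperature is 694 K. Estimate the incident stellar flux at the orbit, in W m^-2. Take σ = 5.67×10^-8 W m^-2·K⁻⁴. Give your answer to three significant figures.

72100 W m^-2

From S(1−α)/4 = σT⁴: S = 4σT⁴/(1−α).
The emitted flux is σT⁴ = 13150 W m^-2.
S = 4·13150/0.73 = 72070 W m^-2.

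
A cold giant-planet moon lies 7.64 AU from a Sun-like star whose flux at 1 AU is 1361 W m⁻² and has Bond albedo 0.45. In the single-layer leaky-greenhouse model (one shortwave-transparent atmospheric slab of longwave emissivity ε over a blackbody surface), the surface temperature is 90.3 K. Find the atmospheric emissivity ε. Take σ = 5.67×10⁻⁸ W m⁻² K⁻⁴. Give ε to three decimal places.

Irradiance scales as 1/d², so S = 1361 W m⁻² × (1/7.64)² = 23.32 W m⁻².
Effective temperature: T_e = [S(1−α)/(4σ)]^(1/4) = 86.72 K.
Inverting T_s⁴ = 2T_e⁴/(2−ε): (T_e/T_s)⁴ = 0.8504, so ε = 2(1 − 0.8504) = 0.2991.

0.299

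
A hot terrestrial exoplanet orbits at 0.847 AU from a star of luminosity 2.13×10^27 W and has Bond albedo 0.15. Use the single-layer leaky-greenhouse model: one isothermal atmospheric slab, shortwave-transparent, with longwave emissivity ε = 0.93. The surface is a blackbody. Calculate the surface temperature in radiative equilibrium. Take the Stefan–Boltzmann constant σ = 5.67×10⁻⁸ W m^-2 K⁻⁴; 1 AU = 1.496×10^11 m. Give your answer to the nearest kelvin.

d = 0.847 × 1.496×10^11 m = 1.267×10^11 m.
Flux at the orbit: S = L/(4πd²) = 2.13×10^27/(4π·(1.27×10^11)²) = 10560 W m^-2.
Effective emission temperature (TOA balance): σT_e⁴ = S(1−α)/4 = 2243 W m^-2 → T_e = 446.0 K.
For a single slab of emissivity ε, T_s⁴ = 2T_e⁴/(2−ε); thus T_s = 446.0·(1.869)^(1/4) = 521.5 K.

521 K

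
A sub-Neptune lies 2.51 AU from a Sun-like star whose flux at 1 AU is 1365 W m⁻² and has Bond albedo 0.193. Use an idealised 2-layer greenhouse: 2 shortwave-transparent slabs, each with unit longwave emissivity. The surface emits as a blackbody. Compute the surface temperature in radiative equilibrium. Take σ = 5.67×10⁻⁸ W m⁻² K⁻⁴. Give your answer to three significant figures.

219 K

Irradiance scales as 1/d², so S = 1365 W m⁻² × (1/2.51)² = 216.7 W m⁻².
Top-of-atmosphere balance: σT_e⁴ = S(1−α)/4 = 43.71 W m⁻² → T_e = 166.6 K.
With N = 2 opaque layers, T_s = (N+1)^(1/4)·T_e = 3^(1/4)·166.6 = 219.3 K.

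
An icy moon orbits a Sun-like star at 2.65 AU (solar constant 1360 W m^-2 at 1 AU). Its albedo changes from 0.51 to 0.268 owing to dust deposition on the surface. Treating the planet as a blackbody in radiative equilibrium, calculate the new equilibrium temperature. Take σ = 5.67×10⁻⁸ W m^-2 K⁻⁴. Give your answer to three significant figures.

158 kelvin

By the inverse-square law, S = 1360/2.65² = 193.7 W m^-2.
New equilibrium: T₂ = [(1−0.268)·193.7/(4σ)]^(1/4) = 158.1 K.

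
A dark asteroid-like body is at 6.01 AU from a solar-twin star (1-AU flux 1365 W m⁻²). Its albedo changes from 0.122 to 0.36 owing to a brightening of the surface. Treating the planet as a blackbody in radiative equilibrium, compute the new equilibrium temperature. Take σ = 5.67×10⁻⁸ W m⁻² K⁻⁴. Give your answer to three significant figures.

102 K

Flux at the orbit: S = 1365/(6.01)² = 37.79 W m⁻².
With the new albedo, S(1−α₂)/4 = 6.046 W m⁻², so T₂ = 101.6 K.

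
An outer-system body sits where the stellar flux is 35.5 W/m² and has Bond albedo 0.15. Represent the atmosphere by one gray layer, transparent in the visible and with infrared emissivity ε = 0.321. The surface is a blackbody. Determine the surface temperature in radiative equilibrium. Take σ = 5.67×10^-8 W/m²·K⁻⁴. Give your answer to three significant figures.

Effective emission temperature (TOA balance): σT_e⁴ = S(1−α)/4 = 7.544 W/m² → T_e = 107.4 K.
Surface balance with a leaky layer gives σT_s⁴ = σT_e⁴·2/(2−ε), so T_s = T_e·[2/(2−0.321)]^(1/4) = 112.2 K.

112 K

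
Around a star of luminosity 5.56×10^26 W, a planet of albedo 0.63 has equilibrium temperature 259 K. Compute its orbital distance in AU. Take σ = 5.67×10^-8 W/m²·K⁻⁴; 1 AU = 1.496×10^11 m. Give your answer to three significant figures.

The flux needed for this T is 4σT⁴/(1−0.63) = 2758 W/m².
Then d = [L/(4πS)]^(1/2) = 1.267×10^11 m, i.e. 0.8466 AU.

0.847 AU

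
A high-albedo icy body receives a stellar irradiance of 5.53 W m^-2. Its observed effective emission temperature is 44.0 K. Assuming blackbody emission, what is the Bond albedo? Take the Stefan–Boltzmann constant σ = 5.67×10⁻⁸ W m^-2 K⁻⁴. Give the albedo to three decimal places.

Rearranging the radiative balance, α = 1 − 4σT⁴/S.
4σT⁴ = 4·5.67×10⁻⁸·(44.0)⁴ = 0.8501 W m^-2.
1−α = 0.8501/5.530 = 0.1537, so α = 0.8463.

0.846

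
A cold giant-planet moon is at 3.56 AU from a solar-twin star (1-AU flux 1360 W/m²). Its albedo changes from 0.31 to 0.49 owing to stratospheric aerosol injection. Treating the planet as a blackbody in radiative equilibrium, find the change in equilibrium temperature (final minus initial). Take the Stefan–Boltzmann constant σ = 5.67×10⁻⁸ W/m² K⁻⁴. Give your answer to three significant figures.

Flux at the orbit: S = 1360/(3.56)² = 107.3 W/m².
Before: T₁ = [107.3·0.69/(4σ)]^(1/4) = 134.4 K.
Final:   T₂ = [S(1−0.49)/(4σ)]^(1/4) = 124.6 K.
ΔT = T₂ − T₁ = -9.784 K.

-9.78 K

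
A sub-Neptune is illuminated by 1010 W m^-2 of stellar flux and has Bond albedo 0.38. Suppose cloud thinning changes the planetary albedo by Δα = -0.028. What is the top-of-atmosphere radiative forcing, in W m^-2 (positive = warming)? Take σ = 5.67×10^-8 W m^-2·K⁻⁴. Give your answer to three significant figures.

7.07 W m^-2

The change in absorbed flux is Δ[S(1−α)/4] = −SΔα/4 = 7.070 W m^-2.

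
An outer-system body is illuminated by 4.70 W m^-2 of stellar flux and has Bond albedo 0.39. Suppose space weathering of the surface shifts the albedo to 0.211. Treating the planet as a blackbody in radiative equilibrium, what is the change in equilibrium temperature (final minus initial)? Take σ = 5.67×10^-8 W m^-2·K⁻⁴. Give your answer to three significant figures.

3.96 K

With α = 0.39, T₁ = 59.63 K.
After:  T₂ = [4.700·0.789/(4σ)]^(1/4) = 63.59 K.
ΔT = T₂ − T₁ = 3.962 K.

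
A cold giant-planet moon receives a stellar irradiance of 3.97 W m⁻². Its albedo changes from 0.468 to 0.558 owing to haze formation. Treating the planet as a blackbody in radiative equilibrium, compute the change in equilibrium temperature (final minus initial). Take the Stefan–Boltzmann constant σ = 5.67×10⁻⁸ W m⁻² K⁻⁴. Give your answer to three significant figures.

With α = 0.468, T₁ = 55.24 K.
After:  T₂ = [3.970·0.442/(4σ)]^(1/4) = 52.74 K.
Change: 52.74 − 55.24 = -2.501 K.

-2.50 kelvin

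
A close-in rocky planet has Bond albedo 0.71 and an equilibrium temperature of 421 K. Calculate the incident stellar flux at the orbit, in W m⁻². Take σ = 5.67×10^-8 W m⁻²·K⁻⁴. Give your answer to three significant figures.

Invert the energy balance for S: S = 4σT⁴/(1−α).
The emitted flux is σT⁴ = 1781 W m⁻².
So S = 4×1781/(1−0.71) = 24570 W m⁻².

24600 W m⁻²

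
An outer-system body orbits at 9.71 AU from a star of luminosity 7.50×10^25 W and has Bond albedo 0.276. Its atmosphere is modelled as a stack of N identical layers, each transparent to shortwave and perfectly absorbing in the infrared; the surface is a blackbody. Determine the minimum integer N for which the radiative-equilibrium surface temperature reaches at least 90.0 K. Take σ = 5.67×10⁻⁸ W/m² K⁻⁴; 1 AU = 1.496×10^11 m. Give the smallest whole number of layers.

d = 9.71 × 1.496×10^11 m = 1.453×10^12 m.
Flux at the orbit: S = L/(4πd²) = 7.50×10^25/(4π·(1.45×10^12)²) = 2.828 W/m².
The effective emission temperature is T_e = [S(1−α)/(4σ)]^¼ = 54.82 K.
Need (N+1)T_e⁴ ≥ T_s⁴, i.e. N+1 ≥ (90.0/54.82)⁴ = 7.266.
Rounding up, N = 7.

7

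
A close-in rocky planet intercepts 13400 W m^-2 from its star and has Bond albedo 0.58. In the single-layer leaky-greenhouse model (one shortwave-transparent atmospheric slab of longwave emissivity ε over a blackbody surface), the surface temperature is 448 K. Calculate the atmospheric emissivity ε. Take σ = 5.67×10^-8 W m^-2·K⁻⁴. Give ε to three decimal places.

TOA balance gives T_e = 396.9 K.
Inverting T_s⁴ = 2T_e⁴/(2−ε): (T_e/T_s)⁴ = 0.6160, so ε = 2(1 − 0.6160) = 0.7679.

0.768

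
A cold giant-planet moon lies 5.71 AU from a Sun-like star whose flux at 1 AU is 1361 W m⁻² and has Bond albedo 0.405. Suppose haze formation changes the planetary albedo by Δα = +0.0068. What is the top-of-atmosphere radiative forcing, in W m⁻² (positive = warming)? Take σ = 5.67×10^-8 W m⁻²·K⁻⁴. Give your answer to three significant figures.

Irradiance scales as 1/d², so S = 1361 W m⁻² × (1/5.71)² = 41.74 W m⁻².
The change in absorbed flux is Δ[S(1−α)/4] = −SΔα/4 = -0.07096 W m⁻².

-0.0710 W m⁻²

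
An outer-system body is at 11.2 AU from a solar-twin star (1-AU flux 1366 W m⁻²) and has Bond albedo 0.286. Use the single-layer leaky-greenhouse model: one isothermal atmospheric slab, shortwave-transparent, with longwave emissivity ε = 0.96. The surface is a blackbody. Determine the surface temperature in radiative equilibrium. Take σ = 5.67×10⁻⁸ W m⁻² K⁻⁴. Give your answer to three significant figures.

90.1 kelvin

By the inverse-square law, S = 1366/11.2² = 10.89 W m⁻².
Effective emission temperature (TOA balance): σT_e⁴ = S(1−α)/4 = 1.944 W m⁻² → T_e = 76.52 K.
Surface balance with a leaky layer gives σT_s⁴ = σT_e⁴·2/(2−ε), so T_s = T_e·[2/(2−0.96)]^(1/4) = 90.11 K.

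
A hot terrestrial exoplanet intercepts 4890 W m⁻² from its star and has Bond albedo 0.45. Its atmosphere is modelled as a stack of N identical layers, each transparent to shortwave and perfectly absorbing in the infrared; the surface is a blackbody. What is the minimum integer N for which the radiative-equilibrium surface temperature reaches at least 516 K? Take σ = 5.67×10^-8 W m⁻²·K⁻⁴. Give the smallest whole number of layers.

5

The effective emission temperature is T_e = [S(1−α)/(4σ)]^¼ = 330.0 K.
T_s = (N+1)^(1/4)·T_e ≥ 516 K requires N+1 ≥ (T_s/T_e)⁴ = (516/330.0)⁴ = 5.978.
So N ≥ 4.978; the smallest integer is N = 5.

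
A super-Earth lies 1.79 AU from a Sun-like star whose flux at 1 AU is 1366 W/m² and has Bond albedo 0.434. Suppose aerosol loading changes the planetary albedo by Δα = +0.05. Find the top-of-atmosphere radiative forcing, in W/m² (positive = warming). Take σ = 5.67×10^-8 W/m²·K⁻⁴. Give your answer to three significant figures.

By the inverse-square law, S = 1366/1.79² = 426.3 W/m².
TOA radiative forcing: ΔF = −S·Δα/4 = −426.3·(+0.05)/4 = -5.329 W/m².

-5.33 W/m²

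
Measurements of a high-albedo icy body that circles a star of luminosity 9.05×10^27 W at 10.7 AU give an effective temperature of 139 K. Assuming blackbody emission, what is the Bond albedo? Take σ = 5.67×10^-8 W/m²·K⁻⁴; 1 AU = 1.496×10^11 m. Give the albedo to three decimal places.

Orbital distance: d = 10.7 AU = 1.601×10^12 m.
Flux at the orbit: S = L/(4πd²) = 9.05×10^27/(4π·(1.60×10^12)²) = 281.1 W/m².
From σT⁴ = S(1−α)/4 we invert for α: 1−α = 4σT⁴/S.
4σT⁴ = 4·5.67×10⁻⁸·(139)⁴ = 84.66 W/m².
1−α = 84.66/281.1 = 0.3012, so α = 0.6988.

0.699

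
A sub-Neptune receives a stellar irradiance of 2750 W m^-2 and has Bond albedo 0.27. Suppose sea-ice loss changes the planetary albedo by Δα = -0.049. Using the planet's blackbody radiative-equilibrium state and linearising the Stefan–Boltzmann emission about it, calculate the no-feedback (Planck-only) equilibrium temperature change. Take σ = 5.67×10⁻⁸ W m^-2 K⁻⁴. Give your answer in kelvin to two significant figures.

Reference equilibrium: T_e = [S(1−α)/(4σ)]^(1/4) = 306.7 K.
TOA radiative forcing: ΔF = −S·Δα/4 = −2750·(-0.049)/4 = 33.69 W m^-2.
Planck response: λ_P = 4σT_e³ = 4·5.67×10⁻⁸·(306.7)³ = 6.545 W m^-2/K.
ΔT₀ = ΔF/λ_P = 33.69/6.545 = 5.15 K.

5.1 K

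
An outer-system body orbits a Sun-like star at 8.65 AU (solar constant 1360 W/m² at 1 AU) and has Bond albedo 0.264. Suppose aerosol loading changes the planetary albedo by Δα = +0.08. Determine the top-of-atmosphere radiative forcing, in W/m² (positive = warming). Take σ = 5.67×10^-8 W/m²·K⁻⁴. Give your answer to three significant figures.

-0.364 W/m²

Irradiance scales as 1/d², so S = 1360 W/m² × (1/8.65)² = 18.18 W/m².
TOA radiative forcing: ΔF = −S·Δα/4 = −18.18·(+0.08)/4 = -0.3635 W/m².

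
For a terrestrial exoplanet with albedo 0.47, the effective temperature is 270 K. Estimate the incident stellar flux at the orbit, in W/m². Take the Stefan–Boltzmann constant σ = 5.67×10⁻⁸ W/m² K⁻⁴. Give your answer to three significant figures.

From S(1−α)/4 = σT⁴: S = 4σT⁴/(1−α).
The emitted flux is σT⁴ = 301.3 W/m².
S = 4·301.3/0.53 = 2274 W/m².

2270 W/m²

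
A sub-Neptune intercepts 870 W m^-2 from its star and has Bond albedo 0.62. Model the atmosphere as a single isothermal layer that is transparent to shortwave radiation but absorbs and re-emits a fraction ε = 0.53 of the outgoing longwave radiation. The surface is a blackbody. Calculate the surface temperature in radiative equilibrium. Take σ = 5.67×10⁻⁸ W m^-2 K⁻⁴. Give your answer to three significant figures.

The planet radiates to space at T_e = [S(1−α)/(4σ)]^(1/4) = 195.4 K.
Surface balance with a leaky layer gives σT_s⁴ = σT_e⁴·2/(2−ε), so T_s = T_e·[2/(2−0.53)]^(1/4) = 211.0 K.

211 K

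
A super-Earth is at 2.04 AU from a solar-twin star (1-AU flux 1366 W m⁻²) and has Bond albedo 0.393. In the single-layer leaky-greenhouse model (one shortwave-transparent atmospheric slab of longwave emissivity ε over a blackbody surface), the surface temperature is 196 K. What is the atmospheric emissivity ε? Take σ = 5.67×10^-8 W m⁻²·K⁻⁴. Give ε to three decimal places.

0.809

By the inverse-square law, S = 1366/2.04² = 328.2 W m⁻².
First, T_e = [328.2·(1−0.393)/(4σ)]^(1/4) = 172.2 K.
T_s⁴ = T_e⁴·2/(2−ε) → ε = 2 − 2(T_e/T_s)⁴ = 2 − 2·(172.2/196)⁴ = 0.8095.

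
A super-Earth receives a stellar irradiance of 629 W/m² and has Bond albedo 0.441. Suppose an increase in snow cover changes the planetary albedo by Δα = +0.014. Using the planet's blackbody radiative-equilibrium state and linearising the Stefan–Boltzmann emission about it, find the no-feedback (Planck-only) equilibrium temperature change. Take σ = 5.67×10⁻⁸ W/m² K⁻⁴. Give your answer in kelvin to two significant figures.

-1.2 K

Unperturbed T_e = [629.0·(1−0.441)/(4σ)]^¼ = 198.4 K.
ΔF = −(S/4)Δα = −(629.0/4)×(+0.014) = -2.202 W/m².
Linearising σT⁴ gives d(σT⁴)/dT = 4σT_e³ = 1.772 W/m² per K.
ΔT₀ = ΔF/λ_P = -2.202/1.772 = -1.24 K.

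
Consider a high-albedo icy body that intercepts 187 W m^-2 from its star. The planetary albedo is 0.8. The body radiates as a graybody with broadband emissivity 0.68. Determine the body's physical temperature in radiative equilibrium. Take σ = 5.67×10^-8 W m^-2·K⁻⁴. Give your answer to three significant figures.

Averaging over the sphere, the absorbed flux is S(1−α)/4 = 9.350 W m^-2.
Equating to εσT⁴ with ε = 0.68: T = (9.350/0.68σ)^(1/4) = 124.8 K.

125 K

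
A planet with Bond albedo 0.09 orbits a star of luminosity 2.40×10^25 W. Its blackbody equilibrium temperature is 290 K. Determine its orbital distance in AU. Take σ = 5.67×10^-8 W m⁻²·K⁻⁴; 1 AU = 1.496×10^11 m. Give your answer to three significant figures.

Energy balance gives S = 4σT⁴/(1−α) = 1763 W m⁻².
S = L/(4πd²) → d = √(L/4πS) = √(2.40×10^25/(4π·1763)) = 3.292×10^10 m = 0.2200 AU.

0.220 AU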